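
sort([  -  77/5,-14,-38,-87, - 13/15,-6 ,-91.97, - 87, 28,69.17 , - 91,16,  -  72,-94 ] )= [ - 94, - 91.97,-91, - 87,- 87, - 72,-38, - 77/5, - 14 , - 6, -13/15, 16, 28,69.17]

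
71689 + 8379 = 80068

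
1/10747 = 1/10747 = 0.00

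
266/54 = 4 + 25/27= 4.93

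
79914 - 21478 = 58436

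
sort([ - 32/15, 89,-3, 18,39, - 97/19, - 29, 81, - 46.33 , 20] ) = [ - 46.33,-29, -97/19 , - 3, -32/15,18, 20, 39,81,89]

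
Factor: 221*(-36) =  - 7956 = - 2^2*3^2*13^1*17^1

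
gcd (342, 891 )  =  9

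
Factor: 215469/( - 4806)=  - 2^(-1) * 3^( - 1 )*269^1 = - 269/6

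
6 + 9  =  15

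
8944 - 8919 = 25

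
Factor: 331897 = 331897^1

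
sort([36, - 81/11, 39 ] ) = [ - 81/11, 36, 39] 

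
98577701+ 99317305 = 197895006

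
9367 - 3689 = 5678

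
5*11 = 55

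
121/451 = 11/41=0.27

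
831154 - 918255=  - 87101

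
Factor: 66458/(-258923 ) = - 2^1*101^1*787^( - 1) =-202/787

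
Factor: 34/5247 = 2^1* 3^(-2)*11^( -1)*17^1*53^(-1)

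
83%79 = 4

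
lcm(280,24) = 840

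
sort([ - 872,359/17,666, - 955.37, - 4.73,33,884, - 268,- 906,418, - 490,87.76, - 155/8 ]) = [ - 955.37,-906, - 872,-490,-268, - 155/8,  -  4.73, 359/17, 33,87.76,418,  666, 884 ]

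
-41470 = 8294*( - 5 )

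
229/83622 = 229/83622 = 0.00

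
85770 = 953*90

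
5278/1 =5278= 5278.00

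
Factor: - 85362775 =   -  5^2*23^1*148457^1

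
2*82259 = 164518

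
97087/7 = 97087/7=   13869.57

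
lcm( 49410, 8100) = 494100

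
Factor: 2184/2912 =3/4 = 2^( - 2) *3^1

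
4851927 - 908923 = 3943004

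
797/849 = 797/849 = 0.94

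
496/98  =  248/49 = 5.06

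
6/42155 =6/42155 = 0.00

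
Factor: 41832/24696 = 7^( - 2 )*83^1 = 83/49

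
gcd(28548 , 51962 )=2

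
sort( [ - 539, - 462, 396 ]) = [ - 539, - 462, 396 ]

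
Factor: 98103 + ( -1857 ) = 96246 = 2^1*3^2*5347^1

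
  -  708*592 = - 419136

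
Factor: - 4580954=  - 2^1*7^1*327211^1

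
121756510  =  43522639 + 78233871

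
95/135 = 19/27= 0.70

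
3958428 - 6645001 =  - 2686573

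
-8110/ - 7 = 1158 + 4/7  =  1158.57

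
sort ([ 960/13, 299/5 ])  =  [299/5, 960/13] 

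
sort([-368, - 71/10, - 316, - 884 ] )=[ - 884, - 368, - 316, - 71/10]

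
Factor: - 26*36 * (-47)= 2^3*3^2*13^1*47^1 =43992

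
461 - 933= -472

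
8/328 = 1/41  =  0.02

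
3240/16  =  202 + 1/2 = 202.50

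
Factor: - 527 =-17^1*31^1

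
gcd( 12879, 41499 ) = 1431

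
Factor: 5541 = 3^1 * 1847^1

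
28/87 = 28/87=0.32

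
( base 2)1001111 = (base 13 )61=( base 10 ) 79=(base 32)2F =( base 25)34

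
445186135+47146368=492332503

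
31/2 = 31/2 = 15.50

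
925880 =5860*158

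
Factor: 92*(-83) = - 2^2*23^1*83^1 = - 7636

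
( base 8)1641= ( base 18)2FB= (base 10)929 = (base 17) 33B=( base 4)32201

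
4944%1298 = 1050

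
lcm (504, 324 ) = 4536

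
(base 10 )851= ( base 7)2324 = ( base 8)1523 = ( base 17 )2G1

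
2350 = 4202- 1852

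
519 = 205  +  314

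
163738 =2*81869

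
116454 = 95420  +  21034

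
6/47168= 3/23584 = 0.00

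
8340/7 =8340/7 = 1191.43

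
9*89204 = 802836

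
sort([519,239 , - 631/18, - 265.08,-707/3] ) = [-265.08, - 707/3 , - 631/18,239, 519 ] 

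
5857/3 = 5857/3 = 1952.33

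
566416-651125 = -84709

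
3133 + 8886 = 12019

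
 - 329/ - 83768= 329/83768 = 0.00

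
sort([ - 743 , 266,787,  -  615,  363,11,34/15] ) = [ - 743, - 615, 34/15, 11, 266,  363,787]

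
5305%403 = 66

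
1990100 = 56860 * 35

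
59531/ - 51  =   - 59531/51 = - 1167.27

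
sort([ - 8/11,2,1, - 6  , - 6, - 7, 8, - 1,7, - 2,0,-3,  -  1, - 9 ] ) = [-9,  -  7, - 6, - 6,  -  3,-2,-1,  -  1,  -  8/11,0,1, 2, 7, 8]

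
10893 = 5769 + 5124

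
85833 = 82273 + 3560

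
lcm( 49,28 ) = 196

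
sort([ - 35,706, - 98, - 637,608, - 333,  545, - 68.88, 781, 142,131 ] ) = [ - 637,  -  333, - 98, - 68.88,  -  35, 131, 142, 545, 608,706, 781]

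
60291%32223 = 28068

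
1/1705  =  1/1705=   0.00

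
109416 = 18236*6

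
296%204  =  92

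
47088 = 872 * 54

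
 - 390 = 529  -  919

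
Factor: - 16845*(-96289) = 1621988205 = 3^1*5^1*1123^1*96289^1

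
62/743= 62/743=0.08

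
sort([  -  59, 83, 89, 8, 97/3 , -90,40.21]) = [ - 90, - 59, 8, 97/3, 40.21,83, 89]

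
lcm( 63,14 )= 126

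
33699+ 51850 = 85549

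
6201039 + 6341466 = 12542505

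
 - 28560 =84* ( - 340)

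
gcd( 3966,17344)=2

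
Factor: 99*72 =7128= 2^3*3^4*11^1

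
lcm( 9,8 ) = 72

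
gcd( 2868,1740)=12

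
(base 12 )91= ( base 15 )74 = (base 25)49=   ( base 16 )6d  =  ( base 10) 109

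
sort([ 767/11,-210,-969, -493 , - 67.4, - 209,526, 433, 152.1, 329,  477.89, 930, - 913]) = [-969,-913 ,- 493 ,  -  210, - 209,  -  67.4,  767/11, 152.1 , 329, 433, 477.89,  526,930 ] 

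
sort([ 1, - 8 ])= [-8, 1 ]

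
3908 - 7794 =-3886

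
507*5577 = 2827539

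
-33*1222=  -  40326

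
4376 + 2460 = 6836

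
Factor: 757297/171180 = 2^(-2)*3^( - 3)*5^( - 1 ) *317^(  -  1)*757297^1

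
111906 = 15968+95938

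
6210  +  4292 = 10502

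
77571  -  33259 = 44312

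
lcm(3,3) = 3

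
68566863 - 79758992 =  - 11192129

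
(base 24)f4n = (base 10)8759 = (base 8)21067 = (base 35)759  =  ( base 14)3299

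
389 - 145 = 244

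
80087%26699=26689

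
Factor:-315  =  -3^2*5^1*7^1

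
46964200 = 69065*680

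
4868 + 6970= 11838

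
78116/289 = 78116/289=270.30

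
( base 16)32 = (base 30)1k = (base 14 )38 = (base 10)50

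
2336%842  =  652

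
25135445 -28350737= - 3215292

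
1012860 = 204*4965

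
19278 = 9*2142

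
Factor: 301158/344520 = 507/580 = 2^ ( - 2 )*3^1 * 5^( - 1)*13^2*29^( - 1 ) 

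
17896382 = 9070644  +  8825738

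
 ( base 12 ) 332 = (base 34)DS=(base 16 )1d6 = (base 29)g6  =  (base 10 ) 470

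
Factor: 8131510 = 2^1*5^1 *83^1*97^1*101^1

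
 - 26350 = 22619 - 48969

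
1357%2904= 1357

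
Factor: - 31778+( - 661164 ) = - 692942 = -2^1*233^1* 1487^1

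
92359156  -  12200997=80158159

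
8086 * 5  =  40430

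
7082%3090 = 902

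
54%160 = 54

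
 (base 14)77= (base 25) 45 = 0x69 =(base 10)105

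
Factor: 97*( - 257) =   -  24929  =  - 97^1*257^1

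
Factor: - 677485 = - 5^1 *135497^1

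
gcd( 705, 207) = 3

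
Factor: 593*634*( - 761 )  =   - 2^1 * 317^1*593^1*761^1 = - 286107082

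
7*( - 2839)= - 19873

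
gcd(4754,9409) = 1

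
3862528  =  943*4096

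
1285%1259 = 26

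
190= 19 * 10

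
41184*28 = 1153152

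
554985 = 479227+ 75758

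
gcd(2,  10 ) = 2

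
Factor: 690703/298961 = 29^(  -  1 )*67^1 = 67/29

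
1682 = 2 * 841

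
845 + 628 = 1473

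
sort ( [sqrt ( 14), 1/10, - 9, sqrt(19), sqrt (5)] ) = [ - 9, 1/10, sqrt(5), sqrt (14),sqrt( 19)]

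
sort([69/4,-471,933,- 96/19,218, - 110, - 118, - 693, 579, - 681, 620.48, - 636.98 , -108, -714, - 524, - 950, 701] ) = [-950, - 714, - 693, - 681,- 636.98, - 524, - 471, - 118, - 110, - 108, - 96/19,69/4, 218,  579,620.48, 701 , 933]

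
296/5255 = 296/5255 = 0.06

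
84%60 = 24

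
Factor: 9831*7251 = 71284581  =  3^2*29^1*113^1*2417^1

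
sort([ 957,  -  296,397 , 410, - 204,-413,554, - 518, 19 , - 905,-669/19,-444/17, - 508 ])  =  [ - 905,-518, - 508, - 413, - 296,-204,-669/19,- 444/17, 19,397,410,554,957]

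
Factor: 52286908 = 2^2 * 113^1 * 115679^1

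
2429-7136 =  - 4707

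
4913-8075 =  - 3162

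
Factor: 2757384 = 2^3*3^2*7^1*5471^1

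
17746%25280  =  17746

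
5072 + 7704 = 12776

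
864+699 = 1563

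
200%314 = 200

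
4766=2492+2274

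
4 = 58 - 54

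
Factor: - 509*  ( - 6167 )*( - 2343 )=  - 7354684029=- 3^1*7^1*11^1 * 71^1*509^1*881^1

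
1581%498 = 87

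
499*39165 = 19543335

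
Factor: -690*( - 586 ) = 2^2 * 3^1 * 5^1 * 23^1*293^1 =404340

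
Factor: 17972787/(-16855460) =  - 2^ (-2 )*3^1*5^ ( - 1)*7^1*37^1*449^(-1 )*1877^( - 1)*23131^1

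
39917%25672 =14245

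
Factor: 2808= 2^3*3^3*13^1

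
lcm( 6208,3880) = 31040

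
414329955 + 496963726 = 911293681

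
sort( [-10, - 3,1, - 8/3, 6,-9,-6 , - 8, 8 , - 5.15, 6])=[ - 10 ,- 9, - 8,  -  6, - 5.15, - 3,-8/3,1, 6,6, 8]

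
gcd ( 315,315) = 315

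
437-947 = -510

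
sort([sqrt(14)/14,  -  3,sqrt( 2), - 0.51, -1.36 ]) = [ - 3, - 1.36, - 0.51,sqrt(14) /14, sqrt( 2)] 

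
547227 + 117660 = 664887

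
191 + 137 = 328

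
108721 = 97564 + 11157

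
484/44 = 11=11.00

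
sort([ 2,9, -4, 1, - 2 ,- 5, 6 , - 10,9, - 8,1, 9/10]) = [ - 10 , - 8, - 5,-4, - 2, 9/10, 1,  1, 2, 6,9,9]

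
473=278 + 195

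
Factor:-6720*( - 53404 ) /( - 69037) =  - 358874880/69037 =-2^8*3^1*5^1 *7^1*13^2*17^(- 1 )*31^( -1) * 79^1*131^( - 1)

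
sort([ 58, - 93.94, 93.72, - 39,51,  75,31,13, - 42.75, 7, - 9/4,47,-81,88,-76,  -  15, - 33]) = [ - 93.94,-81, - 76, - 42.75, - 39,-33,-15, - 9/4,7, 13,  31, 47,51  ,  58,75 , 88,93.72 ] 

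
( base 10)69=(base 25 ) 2j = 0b1000101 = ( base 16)45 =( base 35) 1Y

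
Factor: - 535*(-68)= 36380=2^2*5^1*17^1*107^1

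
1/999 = 1/999=0.00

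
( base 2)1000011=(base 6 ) 151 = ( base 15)47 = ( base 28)2B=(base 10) 67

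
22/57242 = 11/28621  =  0.00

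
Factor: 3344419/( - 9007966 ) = - 2^ ( - 1)*11^(-2)*13^1*37223^ (-1)*257263^1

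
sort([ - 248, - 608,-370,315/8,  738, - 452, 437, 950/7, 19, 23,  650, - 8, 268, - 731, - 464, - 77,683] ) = [ - 731,-608 , - 464, - 452 , - 370, - 248,-77, - 8, 19, 23, 315/8, 950/7, 268, 437, 650, 683,738 ] 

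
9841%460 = 181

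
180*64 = 11520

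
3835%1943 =1892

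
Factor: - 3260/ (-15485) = 2^2*19^( - 1 )= 4/19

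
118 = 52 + 66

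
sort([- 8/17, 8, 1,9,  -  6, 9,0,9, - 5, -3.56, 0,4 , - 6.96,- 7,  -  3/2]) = [ - 7,-6.96 , - 6, - 5,-3.56, - 3/2, - 8/17, 0, 0, 1,4, 8, 9, 9,9]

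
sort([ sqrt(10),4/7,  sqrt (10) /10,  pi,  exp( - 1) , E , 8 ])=[ sqrt( 10 )/10, exp(  -  1), 4/7,E,pi,  sqrt( 10 )  ,  8]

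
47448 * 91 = 4317768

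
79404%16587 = 13056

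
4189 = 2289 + 1900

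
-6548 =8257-14805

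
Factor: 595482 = 2^1*3^1* 61^1*1627^1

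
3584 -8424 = -4840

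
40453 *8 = 323624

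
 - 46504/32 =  - 1454+3/4 = - 1453.25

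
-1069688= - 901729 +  - 167959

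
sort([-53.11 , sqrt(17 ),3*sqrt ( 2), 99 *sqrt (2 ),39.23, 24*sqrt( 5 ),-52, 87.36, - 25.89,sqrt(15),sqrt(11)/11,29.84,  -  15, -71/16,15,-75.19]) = [ - 75.19,-53.11, - 52, - 25.89, - 15,-71/16, sqrt( 11)/11, sqrt( 15) , sqrt( 17) , 3*sqrt ( 2 ),15, 29.84,39.23,24*sqrt( 5), 87.36,99 *sqrt ( 2) ] 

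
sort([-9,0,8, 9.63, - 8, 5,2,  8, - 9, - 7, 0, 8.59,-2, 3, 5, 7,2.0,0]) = [ - 9,  -  9,-8, - 7,-2,  0, 0 , 0,2, 2.0, 3,5, 5,7, 8,8, 8.59 , 9.63 ] 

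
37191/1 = 37191  =  37191.00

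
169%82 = 5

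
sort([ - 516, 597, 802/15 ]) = [-516,802/15 , 597 ]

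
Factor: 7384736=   2^5 * 230773^1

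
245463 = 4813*51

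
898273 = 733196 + 165077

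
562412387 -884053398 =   -  321641011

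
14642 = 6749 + 7893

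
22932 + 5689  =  28621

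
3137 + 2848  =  5985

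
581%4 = 1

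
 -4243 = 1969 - 6212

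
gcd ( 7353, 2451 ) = 2451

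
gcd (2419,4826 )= 1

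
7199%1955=1334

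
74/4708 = 37/2354 =0.02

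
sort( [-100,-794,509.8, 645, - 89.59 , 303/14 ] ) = [ -794, - 100, - 89.59 , 303/14,509.8 , 645 ]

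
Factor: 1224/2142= 2^2*7^( - 1) = 4/7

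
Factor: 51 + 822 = 3^2*97^1 = 873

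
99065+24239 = 123304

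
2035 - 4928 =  - 2893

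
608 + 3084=3692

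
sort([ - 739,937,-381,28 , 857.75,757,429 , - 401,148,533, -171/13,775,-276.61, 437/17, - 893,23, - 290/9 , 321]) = [ - 893, - 739,  -  401, - 381,-276.61 ,-290/9,-171/13,23, 437/17,28, 148, 321, 429, 533,757,  775 , 857.75,937 ] 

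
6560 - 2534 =4026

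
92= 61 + 31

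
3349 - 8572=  - 5223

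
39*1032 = 40248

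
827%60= 47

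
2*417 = 834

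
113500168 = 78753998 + 34746170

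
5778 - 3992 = 1786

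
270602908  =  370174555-99571647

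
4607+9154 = 13761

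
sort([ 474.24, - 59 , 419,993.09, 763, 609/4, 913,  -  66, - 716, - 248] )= [ - 716, -248, -66, - 59,  609/4,419 , 474.24,  763, 913, 993.09 ]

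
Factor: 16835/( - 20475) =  - 3^(- 2)*5^( - 1)*37^1 = -  37/45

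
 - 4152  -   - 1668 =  - 2484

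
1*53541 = 53541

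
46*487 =22402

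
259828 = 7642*34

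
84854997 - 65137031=19717966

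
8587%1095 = 922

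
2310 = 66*35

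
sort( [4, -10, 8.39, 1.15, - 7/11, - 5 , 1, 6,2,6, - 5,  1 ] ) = [ - 10, - 5, - 5,  -  7/11,1,1,1.15,2,4, 6,6,  8.39]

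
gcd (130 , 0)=130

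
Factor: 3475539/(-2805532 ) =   -  2^( - 2)*3^2*89^1*4339^1* 701383^( - 1 ) 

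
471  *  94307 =44418597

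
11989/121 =11989/121 = 99.08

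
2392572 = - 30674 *( - 78 ) 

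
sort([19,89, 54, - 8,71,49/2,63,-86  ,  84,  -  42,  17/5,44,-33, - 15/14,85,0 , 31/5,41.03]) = [ - 86, - 42, - 33, - 8,-15/14,0,17/5,31/5, 19,49/2,41.03,44, 54,63, 71,84, 85,89]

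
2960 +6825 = 9785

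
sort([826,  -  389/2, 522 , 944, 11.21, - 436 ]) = [ - 436, -389/2,  11.21 , 522,  826, 944 ]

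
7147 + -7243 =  - 96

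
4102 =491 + 3611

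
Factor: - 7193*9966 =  - 71685438 =- 2^1 * 3^1*11^1*151^1*7193^1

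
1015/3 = 338 + 1/3 =338.33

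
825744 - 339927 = 485817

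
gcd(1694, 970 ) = 2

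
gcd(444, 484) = 4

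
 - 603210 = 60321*( - 10)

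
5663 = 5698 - 35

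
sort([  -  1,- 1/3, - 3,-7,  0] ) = [ - 7,-3, - 1,  -  1/3, 0] 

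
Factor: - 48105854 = -2^1*761^1* 31607^1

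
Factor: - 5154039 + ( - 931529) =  - 6085568 = -  2^6*95087^1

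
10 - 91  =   - 81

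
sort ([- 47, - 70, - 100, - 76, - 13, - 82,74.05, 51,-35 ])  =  [ - 100, - 82, - 76, - 70, - 47, - 35, - 13, 51, 74.05 ] 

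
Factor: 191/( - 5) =-5^(  -  1 )*191^1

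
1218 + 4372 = 5590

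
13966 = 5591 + 8375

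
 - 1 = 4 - 5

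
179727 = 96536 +83191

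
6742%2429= 1884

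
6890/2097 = 6890/2097 = 3.29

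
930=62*15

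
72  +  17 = 89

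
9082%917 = 829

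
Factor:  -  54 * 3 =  - 162 = - 2^1*3^4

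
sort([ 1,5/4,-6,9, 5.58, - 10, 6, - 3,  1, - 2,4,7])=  [ - 10, - 6, - 3,  -  2, 1,1 , 5/4,  4,5.58, 6,7, 9]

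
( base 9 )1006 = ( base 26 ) 127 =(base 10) 735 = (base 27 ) 106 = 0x2df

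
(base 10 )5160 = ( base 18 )FGC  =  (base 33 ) 4oc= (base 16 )1428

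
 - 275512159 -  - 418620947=143108788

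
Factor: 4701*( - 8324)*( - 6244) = 2^4*3^1*7^1*223^1*1567^1*2081^1 =244334738256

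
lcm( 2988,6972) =20916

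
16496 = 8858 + 7638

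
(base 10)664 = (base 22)184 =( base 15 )2E4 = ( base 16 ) 298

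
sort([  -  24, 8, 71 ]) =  [ - 24, 8,  71]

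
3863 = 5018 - 1155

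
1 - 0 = 1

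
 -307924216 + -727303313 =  - 1035227529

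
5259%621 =291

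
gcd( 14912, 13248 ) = 64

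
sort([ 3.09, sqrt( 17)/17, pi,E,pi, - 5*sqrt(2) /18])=[ - 5 * sqrt(2)/18 , sqrt(17)/17, E,3.09,pi,pi]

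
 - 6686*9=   - 60174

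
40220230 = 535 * 75178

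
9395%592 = 515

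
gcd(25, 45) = 5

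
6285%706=637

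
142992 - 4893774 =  - 4750782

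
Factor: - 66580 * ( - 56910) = 3789067800 =2^3 *3^1 * 5^2*7^1*271^1*3329^1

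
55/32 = 1  +  23/32 = 1.72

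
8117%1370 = 1267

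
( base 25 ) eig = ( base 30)a76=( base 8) 22000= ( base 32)900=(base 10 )9216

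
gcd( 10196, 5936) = 4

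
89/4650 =89/4650 =0.02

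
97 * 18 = 1746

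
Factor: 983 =983^1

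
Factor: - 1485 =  - 3^3*5^1 * 11^1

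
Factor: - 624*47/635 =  -2^4*3^1 * 5^ ( - 1)*13^1 *47^1 * 127^( - 1 ) = - 29328/635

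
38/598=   19/299=0.06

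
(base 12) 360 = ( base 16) 1F8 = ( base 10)504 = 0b111111000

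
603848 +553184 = 1157032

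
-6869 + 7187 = 318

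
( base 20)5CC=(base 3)10002102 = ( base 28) 2OC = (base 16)8CC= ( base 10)2252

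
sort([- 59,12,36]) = [ -59, 12, 36 ]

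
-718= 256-974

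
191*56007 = 10697337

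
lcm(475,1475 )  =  28025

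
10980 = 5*2196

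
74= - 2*( - 37)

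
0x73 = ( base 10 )115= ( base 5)430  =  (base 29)3S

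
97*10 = 970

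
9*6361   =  57249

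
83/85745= 83/85745= 0.00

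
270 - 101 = 169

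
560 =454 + 106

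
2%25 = 2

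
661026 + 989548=1650574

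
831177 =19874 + 811303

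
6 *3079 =18474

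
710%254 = 202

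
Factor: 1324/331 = 4= 2^2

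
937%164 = 117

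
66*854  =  56364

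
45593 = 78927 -33334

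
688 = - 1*( - 688 ) 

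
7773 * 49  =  380877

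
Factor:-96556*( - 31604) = 2^4*101^1*239^1*7901^1=3051555824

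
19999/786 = 25 + 349/786 = 25.44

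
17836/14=1274 = 1274.00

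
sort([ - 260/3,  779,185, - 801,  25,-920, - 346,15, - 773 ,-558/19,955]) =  [ - 920, -801 , - 773, - 346, - 260/3, - 558/19,15, 25,185, 779,955] 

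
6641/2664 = 2  +  1313/2664 = 2.49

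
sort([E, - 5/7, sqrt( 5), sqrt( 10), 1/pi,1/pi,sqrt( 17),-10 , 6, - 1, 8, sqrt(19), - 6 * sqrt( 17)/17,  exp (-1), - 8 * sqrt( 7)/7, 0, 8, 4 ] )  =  [ - 10,  -  8*sqrt(7 )/7, - 6*sqrt( 17 )/17, - 1, - 5/7 , 0, 1/pi, 1/pi, exp(  -  1),  sqrt( 5), E, sqrt( 10), 4,sqrt(17), sqrt( 19) , 6, 8, 8 ]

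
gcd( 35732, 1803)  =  1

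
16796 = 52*323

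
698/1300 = 349/650  =  0.54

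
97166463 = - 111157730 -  - 208324193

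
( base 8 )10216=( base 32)44e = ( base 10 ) 4238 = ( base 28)5ba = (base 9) 5728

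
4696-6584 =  - 1888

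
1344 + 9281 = 10625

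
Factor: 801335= 5^1*139^1*1153^1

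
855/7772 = 855/7772 = 0.11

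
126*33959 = 4278834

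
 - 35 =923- 958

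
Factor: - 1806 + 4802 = 2^2*7^1*107^1 = 2996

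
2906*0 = 0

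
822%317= 188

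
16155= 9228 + 6927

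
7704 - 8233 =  - 529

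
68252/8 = 17063/2= 8531.50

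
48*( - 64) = -3072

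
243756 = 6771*36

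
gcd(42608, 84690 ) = 2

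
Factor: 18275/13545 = 3^(  -  2)*5^1*7^( - 1)*17^1=85/63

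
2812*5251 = 14765812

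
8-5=3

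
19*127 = 2413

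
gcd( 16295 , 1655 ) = 5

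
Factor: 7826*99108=2^3*3^2*7^1*13^1*43^1*2753^1  =  775619208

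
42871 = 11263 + 31608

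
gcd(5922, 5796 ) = 126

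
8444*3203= 27046132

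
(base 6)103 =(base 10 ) 39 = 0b100111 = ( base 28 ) 1b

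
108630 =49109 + 59521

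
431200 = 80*5390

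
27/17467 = 27/17467=0.00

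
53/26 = 53/26 = 2.04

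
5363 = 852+4511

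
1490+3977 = 5467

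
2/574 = 1/287 = 0.00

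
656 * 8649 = 5673744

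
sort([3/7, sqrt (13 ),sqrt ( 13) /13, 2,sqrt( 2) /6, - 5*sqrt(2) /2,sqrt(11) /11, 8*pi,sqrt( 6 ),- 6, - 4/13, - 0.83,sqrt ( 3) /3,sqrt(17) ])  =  [ - 6, - 5 * sqrt(2 ) /2 , - 0.83, - 4/13,sqrt(2 ) /6,sqrt(13)/13, sqrt(11)/11,3/7,sqrt(3) /3, 2,sqrt (6),sqrt ( 13),sqrt(17) , 8*pi ]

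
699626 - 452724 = 246902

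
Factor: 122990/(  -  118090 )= - 241^(  -  1) *251^1  =  - 251/241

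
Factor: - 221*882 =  - 2^1 * 3^2 * 7^2 * 13^1  *17^1= - 194922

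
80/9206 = 40/4603 = 0.01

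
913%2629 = 913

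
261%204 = 57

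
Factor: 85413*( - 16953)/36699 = -482668863/12233=- 3^1*13^( - 1)*71^1*401^1*941^( - 1 )*5651^1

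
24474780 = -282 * ( - 86790)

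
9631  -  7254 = 2377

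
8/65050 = 4/32525 = 0.00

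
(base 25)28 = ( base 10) 58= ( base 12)4A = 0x3A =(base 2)111010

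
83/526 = 83/526  =  0.16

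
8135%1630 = 1615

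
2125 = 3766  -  1641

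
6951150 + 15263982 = 22215132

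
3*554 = 1662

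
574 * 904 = 518896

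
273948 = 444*617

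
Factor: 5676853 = 7^1*13^1*62383^1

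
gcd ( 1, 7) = 1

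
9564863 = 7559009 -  - 2005854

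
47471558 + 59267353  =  106738911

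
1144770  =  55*20814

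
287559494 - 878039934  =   - 590480440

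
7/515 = 7/515 = 0.01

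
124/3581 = 124/3581 = 0.03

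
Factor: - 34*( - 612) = 20808 =2^3*3^2*17^2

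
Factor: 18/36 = 1/2 = 2^( - 1 )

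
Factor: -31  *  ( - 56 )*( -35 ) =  - 2^3*5^1*7^2*31^1 = - 60760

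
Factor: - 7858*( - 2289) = 2^1*3^1*7^1*109^1*3929^1 = 17986962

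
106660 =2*53330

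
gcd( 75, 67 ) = 1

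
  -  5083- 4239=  - 9322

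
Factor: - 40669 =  - 67^1*607^1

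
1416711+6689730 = 8106441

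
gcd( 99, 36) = 9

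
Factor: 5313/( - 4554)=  - 7/6  =  - 2^( - 1 ) * 3^ ( - 1 ) * 7^1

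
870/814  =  435/407  =  1.07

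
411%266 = 145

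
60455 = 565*107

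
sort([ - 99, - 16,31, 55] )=[  -  99, - 16, 31,55 ] 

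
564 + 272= 836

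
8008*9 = 72072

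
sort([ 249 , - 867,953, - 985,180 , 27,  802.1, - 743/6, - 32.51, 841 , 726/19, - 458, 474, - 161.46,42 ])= [-985, - 867, - 458, - 161.46, - 743/6, - 32.51,27,726/19  ,  42,180,249,474,  802.1,841, 953 ]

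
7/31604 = 7/31604 = 0.00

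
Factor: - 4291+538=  - 3753 =- 3^3*139^1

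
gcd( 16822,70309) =1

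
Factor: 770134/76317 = 2^1 * 3^(-1)*17^1*22651^1*25439^ (-1)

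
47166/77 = 6738/11 = 612.55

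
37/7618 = 37/7618 = 0.00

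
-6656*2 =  -13312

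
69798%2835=1758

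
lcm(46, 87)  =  4002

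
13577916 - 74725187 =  - 61147271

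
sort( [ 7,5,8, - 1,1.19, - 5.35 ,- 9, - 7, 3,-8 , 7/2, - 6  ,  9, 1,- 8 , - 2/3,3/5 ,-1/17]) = [ - 9,-8,- 8 ,-7, - 6,-5.35,- 1,- 2/3, -1/17,3/5,  1, 1.19,3 , 7/2,5, 7 , 8, 9 ] 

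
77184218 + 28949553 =106133771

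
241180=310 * 778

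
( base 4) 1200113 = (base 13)2a65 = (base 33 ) 5LT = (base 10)6167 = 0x1817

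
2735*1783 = 4876505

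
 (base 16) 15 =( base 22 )L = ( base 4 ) 111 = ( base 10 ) 21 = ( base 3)210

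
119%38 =5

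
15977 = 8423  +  7554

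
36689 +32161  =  68850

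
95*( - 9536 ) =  - 905920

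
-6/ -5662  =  3/2831= 0.00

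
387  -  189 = 198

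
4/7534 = 2/3767 = 0.00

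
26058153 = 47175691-21117538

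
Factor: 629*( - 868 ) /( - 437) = 2^2*7^1*17^1*19^ (  -  1 )*23^( -1)*31^1*37^1= 545972/437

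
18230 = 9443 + 8787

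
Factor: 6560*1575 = 2^5*3^2*5^3*7^1*41^1  =  10332000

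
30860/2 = 15430=15430.00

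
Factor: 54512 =2^4*3407^1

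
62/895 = 62/895  =  0.07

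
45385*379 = 17200915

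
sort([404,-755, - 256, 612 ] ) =[  -  755, -256, 404, 612]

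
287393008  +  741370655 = 1028763663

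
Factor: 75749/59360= 2^ (-5)*5^( - 1)*7^( - 1)*53^ (-1 )*211^1*359^1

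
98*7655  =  750190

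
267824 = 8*33478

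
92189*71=6545419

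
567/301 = 81/43 = 1.88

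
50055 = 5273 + 44782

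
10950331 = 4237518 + 6712813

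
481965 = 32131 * 15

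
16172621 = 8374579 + 7798042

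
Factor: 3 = 3^1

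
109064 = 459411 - 350347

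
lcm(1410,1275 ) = 119850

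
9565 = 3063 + 6502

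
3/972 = 1/324 = 0.00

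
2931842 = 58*50549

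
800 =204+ 596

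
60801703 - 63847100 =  - 3045397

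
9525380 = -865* ( - 11012)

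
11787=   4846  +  6941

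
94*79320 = 7456080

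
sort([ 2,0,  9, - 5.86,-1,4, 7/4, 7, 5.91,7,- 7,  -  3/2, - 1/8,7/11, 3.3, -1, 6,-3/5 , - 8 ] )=[ - 8, - 7, - 5.86,-3/2,-1, - 1, - 3/5,-1/8,0,7/11, 7/4,2, 3.3,  4, 5.91,6,7,7, 9]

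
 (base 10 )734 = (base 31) nl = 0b1011011110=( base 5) 10414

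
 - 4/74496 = - 1 + 18623/18624  =  - 0.00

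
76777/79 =76777/79 = 971.86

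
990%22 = 0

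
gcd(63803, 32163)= 1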